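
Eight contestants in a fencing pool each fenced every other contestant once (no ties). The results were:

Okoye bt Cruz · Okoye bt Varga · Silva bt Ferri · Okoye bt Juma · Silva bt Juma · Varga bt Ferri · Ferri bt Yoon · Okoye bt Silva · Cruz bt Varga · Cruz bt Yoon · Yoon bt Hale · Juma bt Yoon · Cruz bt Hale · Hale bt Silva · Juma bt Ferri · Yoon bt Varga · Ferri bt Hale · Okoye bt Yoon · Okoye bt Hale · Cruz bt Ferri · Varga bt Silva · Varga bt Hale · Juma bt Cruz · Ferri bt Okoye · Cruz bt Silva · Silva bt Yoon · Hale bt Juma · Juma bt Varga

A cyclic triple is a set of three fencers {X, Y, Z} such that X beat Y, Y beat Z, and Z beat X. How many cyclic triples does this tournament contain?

14

Win totals: Varga 3, Yoon 2, Hale 2, Cruz 5, Silva 3, Juma 4, Ferri 3, Okoye 6.
A fencer with w wins dominates both others in C(w,2) triples; summing gives 3 + 1 + 1 + 10 + 3 + 6 + 3 + 15 = 42 transitive triples.
Total triples C(8,3) = 56, so cyclic triples = 56 − 42 = 14.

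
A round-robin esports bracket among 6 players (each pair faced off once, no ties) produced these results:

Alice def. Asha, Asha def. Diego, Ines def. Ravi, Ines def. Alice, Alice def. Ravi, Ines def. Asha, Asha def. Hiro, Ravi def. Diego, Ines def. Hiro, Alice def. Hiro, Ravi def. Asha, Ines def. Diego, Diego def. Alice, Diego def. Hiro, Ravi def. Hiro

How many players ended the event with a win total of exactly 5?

Win totals: Alice 3, Asha 2, Hiro 0, Diego 2, Ines 5, Ravi 3.
Exactly 5: Ines — 1 player.

1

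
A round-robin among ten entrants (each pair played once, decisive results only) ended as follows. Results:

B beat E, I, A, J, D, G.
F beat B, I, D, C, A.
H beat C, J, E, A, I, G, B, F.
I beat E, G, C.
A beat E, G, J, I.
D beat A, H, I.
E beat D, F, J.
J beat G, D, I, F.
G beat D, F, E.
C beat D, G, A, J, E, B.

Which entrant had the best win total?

Win totals: A 4, B 6, C 6, D 3, E 3, F 5, G 3, H 8, I 3, J 4.
H leads with 8 wins (next highest: 6).

H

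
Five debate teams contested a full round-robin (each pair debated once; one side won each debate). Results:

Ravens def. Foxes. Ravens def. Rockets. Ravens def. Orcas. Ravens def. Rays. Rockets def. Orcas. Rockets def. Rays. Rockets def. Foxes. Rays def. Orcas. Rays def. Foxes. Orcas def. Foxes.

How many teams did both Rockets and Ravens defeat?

3

Rockets beat: Rays, Foxes, Orcas.
Ravens beat: Rockets, Rays, Foxes, Orcas.
Both beat: Rays, Foxes, Orcas — 3.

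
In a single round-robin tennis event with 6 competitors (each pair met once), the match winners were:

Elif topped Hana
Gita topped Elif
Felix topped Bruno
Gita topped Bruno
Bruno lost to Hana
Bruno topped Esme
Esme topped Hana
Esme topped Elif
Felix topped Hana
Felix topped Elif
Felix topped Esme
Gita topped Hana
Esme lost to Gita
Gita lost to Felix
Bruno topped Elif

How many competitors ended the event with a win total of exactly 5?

Win totals: Gita 4, Bruno 2, Elif 1, Esme 2, Felix 5, Hana 1.
Exactly 5: Felix — 1 competitor.

1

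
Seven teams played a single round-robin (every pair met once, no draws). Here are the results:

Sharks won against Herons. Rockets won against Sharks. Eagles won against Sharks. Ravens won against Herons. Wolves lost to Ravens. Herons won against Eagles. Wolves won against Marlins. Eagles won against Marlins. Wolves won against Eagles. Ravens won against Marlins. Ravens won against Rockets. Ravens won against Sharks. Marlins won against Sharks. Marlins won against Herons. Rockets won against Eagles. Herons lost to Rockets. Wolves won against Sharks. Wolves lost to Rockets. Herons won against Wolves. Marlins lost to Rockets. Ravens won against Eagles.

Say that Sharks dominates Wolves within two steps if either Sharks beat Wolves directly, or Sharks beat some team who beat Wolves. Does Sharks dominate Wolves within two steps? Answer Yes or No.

Sharks did not beat Wolves directly.
Sharks beat Herons. Of those, Herons beat Wolves.

Yes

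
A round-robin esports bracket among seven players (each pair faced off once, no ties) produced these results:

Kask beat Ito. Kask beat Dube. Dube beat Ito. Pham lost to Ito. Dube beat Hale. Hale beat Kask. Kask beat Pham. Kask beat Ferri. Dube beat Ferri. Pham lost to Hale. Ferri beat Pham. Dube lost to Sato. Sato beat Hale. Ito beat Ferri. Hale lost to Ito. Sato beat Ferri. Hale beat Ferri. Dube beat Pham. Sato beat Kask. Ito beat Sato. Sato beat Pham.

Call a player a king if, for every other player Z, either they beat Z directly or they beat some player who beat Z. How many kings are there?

4

Kask reaches everyone (king).
Dube reaches everyone (king).
Ito reaches everyone (king).
Sato reaches everyone (king).
Pham cannot reach Kask, Dube, Ito, Sato, Ferri, Hale in two steps.
Ferri cannot reach Kask, Dube, Ito, Sato, Hale in two steps.
Hale cannot reach Sato in two steps.
Kings: Kask, Dube, Ito, Sato — 4.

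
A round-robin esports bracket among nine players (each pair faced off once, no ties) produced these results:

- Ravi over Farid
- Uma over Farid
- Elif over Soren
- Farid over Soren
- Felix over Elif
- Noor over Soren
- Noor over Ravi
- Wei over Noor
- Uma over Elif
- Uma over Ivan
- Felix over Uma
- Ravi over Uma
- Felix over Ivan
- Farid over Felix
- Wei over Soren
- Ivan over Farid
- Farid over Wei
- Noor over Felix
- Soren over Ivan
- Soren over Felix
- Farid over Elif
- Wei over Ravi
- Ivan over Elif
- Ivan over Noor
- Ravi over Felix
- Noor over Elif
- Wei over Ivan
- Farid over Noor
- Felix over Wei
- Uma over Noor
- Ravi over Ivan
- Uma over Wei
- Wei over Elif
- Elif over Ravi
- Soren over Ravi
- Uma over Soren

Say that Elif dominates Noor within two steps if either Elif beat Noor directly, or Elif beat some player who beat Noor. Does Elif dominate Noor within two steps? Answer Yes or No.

No

Elif did not beat Noor directly.
Elif beat Soren, Ravi, but each of them lost to Noor. No two-step path.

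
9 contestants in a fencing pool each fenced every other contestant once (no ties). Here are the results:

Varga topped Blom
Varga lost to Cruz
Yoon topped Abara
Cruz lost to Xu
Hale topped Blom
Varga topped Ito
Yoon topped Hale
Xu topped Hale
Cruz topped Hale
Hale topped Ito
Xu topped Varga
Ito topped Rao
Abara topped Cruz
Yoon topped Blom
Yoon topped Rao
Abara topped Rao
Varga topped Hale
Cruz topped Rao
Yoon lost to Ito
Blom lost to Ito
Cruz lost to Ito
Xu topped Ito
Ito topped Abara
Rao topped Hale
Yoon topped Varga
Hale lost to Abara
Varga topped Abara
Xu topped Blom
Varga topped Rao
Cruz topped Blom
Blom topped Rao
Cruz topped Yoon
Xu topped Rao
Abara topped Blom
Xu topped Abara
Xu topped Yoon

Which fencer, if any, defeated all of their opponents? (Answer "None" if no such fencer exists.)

Xu

Xu has 8 wins out of 8 opponents — a perfect record.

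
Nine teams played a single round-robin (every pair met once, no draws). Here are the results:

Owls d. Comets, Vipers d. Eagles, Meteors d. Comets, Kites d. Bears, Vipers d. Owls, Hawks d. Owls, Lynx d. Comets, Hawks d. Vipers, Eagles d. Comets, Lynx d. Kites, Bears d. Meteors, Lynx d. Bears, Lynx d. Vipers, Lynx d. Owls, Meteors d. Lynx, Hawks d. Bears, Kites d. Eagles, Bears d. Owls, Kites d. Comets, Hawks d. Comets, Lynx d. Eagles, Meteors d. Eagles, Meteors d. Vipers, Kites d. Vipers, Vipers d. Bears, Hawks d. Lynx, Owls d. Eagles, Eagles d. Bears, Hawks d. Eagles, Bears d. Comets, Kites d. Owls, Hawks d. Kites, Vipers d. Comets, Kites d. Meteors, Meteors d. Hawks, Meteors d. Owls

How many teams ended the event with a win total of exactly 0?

1

Win totals: Owls 2, Bears 3, Meteors 6, Comets 0, Lynx 6, Eagles 2, Kites 6, Hawks 7, Vipers 4.
Exactly 0: Comets — 1 team.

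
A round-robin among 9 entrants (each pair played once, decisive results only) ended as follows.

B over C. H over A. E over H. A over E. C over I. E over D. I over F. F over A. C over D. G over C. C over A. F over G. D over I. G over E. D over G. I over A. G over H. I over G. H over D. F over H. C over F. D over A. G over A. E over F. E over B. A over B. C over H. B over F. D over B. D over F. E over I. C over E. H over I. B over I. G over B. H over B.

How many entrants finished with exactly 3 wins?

3

Win totals: A 2, B 3, C 6, D 5, E 5, F 3, G 5, H 4, I 3.
Exactly 3: B, F, I — 3 entrants.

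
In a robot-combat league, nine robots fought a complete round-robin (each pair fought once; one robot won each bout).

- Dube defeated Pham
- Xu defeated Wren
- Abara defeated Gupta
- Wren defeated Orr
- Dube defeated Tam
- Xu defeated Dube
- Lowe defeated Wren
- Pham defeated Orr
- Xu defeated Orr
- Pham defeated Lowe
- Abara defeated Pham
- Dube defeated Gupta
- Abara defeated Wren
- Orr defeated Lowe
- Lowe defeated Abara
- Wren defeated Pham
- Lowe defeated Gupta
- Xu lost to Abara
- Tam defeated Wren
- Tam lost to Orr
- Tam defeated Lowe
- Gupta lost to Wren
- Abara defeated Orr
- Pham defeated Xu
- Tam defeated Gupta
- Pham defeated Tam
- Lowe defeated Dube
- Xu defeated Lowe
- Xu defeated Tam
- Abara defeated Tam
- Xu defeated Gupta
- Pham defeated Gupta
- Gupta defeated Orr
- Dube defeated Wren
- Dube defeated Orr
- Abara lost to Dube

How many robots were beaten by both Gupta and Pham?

1

Gupta beat: Orr.
Pham beat: Tam, Orr, Gupta, Xu, Lowe.
Both beat: Orr — 1.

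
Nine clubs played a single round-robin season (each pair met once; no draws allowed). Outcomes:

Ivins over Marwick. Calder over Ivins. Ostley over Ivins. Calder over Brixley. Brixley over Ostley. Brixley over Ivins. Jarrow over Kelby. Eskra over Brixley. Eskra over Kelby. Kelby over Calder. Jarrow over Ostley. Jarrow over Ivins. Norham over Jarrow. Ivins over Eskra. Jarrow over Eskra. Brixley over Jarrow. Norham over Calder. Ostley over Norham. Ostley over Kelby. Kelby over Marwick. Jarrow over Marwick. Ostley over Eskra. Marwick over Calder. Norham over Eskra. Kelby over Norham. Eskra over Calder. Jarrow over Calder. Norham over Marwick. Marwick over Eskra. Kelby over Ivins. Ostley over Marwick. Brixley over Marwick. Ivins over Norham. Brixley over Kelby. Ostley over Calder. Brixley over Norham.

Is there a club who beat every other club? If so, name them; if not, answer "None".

Highest win total is Ostley with 6 (out of 8 possible).
Ostley lost to Brixley, Jarrow, so no club went undefeated.

None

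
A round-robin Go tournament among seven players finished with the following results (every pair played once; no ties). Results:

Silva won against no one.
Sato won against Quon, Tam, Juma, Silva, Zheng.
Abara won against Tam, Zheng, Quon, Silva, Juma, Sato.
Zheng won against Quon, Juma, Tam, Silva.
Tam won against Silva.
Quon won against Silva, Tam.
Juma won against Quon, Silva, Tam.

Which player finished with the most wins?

Abara

Win totals: Juma 3, Tam 1, Abara 6, Quon 2, Silva 0, Sato 5, Zheng 4.
Abara leads with 6 wins (next highest: 5).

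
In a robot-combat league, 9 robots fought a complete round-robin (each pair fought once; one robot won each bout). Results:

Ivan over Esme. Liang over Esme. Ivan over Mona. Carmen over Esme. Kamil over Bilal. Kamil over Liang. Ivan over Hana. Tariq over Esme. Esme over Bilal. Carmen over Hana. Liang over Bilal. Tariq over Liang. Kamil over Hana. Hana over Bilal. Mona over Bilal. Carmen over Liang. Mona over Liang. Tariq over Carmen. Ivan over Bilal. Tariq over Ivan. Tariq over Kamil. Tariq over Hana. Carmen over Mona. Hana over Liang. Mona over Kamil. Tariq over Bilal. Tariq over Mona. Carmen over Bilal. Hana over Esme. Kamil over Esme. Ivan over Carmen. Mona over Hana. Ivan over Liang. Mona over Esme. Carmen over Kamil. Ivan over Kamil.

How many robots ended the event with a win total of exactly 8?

Win totals: Tariq 8, Carmen 6, Liang 2, Mona 5, Esme 1, Bilal 0, Ivan 7, Hana 3, Kamil 4.
Exactly 8: Tariq — 1 robot.

1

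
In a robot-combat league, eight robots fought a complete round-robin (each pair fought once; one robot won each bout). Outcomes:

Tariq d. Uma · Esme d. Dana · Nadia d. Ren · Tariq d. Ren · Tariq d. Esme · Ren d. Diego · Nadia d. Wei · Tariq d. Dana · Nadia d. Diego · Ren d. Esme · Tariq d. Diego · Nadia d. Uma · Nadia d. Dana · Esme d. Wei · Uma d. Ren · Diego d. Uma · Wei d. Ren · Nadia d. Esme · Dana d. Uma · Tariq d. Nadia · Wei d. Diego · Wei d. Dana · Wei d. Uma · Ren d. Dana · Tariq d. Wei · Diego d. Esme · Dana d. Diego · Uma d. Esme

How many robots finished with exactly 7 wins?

Win totals: Esme 2, Nadia 6, Wei 4, Tariq 7, Ren 3, Diego 2, Dana 2, Uma 2.
Exactly 7: Tariq — 1 robot.

1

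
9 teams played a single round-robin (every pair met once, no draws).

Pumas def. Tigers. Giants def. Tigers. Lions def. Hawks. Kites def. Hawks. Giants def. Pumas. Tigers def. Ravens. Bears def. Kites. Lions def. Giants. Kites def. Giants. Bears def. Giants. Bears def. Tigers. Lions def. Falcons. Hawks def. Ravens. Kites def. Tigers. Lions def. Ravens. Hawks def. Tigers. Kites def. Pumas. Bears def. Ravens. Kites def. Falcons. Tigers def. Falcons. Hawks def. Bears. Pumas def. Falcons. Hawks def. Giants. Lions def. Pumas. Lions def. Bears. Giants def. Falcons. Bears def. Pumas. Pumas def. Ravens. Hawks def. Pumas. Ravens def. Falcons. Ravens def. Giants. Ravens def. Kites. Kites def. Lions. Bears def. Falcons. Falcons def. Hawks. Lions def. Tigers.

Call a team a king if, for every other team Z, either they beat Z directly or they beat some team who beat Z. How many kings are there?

3

Tigers cannot reach Lions, Pumas, Bears in two steps.
Falcons cannot reach Lions, Kites in two steps.
Lions reaches everyone (king).
Kites reaches everyone (king).
Giants cannot reach Lions, Kites, Bears in two steps.
Ravens cannot reach Bears in two steps.
Pumas cannot reach Lions, Bears in two steps.
Hawks cannot reach Lions in two steps.
Bears reaches everyone (king).
Kings: Lions, Kites, Bears — 3.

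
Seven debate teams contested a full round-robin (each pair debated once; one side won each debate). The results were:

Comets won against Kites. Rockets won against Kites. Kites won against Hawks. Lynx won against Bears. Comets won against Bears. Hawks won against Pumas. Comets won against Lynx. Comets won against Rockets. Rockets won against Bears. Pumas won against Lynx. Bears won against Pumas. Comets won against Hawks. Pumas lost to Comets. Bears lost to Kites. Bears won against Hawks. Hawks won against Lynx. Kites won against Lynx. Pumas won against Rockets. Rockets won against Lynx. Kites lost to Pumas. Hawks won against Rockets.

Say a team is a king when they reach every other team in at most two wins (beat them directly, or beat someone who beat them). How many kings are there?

Bears cannot reach Comets in two steps.
Comets reaches everyone (king).
Kites cannot reach Comets in two steps.
Lynx cannot reach Comets, Kites, Rockets in two steps.
Hawks cannot reach Comets in two steps.
Rockets cannot reach Comets in two steps.
Pumas cannot reach Comets in two steps.
Kings: Comets — 1.

1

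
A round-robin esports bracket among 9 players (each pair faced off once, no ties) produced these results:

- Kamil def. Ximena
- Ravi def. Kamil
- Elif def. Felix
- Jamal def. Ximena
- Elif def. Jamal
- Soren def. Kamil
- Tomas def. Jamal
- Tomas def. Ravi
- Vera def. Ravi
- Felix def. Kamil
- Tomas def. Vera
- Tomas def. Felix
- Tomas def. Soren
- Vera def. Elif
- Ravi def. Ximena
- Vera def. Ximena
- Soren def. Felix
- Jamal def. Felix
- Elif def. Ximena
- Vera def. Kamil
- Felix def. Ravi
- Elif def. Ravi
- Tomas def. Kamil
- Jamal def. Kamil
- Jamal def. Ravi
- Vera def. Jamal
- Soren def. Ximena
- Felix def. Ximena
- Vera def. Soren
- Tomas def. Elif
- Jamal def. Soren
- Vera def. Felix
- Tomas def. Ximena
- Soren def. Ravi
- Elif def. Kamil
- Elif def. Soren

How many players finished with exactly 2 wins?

Win totals: Soren 4, Tomas 8, Kamil 1, Felix 3, Jamal 5, Ximena 0, Vera 7, Ravi 2, Elif 6.
Exactly 2: Ravi — 1 player.

1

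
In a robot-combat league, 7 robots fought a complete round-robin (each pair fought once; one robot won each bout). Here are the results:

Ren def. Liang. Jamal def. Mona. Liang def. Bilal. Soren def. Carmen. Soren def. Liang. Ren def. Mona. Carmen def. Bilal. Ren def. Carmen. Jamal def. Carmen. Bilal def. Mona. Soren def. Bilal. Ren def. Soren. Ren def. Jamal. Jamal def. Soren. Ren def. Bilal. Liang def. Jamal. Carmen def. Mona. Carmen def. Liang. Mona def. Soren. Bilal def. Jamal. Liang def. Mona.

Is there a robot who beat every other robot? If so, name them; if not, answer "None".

Ren

Ren has 6 wins out of 6 opponents — a perfect record.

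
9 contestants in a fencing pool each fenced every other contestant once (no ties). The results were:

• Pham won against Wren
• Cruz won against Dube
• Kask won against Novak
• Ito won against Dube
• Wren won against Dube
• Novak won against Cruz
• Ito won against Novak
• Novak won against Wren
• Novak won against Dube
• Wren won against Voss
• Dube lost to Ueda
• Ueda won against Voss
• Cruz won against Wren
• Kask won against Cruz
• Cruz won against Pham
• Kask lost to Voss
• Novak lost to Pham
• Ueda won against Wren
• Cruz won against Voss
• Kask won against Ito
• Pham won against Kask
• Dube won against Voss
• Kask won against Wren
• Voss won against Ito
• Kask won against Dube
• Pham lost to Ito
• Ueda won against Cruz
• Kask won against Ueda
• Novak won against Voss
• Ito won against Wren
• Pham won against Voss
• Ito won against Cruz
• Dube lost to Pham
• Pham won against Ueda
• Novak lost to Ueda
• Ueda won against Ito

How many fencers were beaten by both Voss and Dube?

Voss beat: Kask, Ito.
Dube beat: Voss.
No one was beaten by both.

0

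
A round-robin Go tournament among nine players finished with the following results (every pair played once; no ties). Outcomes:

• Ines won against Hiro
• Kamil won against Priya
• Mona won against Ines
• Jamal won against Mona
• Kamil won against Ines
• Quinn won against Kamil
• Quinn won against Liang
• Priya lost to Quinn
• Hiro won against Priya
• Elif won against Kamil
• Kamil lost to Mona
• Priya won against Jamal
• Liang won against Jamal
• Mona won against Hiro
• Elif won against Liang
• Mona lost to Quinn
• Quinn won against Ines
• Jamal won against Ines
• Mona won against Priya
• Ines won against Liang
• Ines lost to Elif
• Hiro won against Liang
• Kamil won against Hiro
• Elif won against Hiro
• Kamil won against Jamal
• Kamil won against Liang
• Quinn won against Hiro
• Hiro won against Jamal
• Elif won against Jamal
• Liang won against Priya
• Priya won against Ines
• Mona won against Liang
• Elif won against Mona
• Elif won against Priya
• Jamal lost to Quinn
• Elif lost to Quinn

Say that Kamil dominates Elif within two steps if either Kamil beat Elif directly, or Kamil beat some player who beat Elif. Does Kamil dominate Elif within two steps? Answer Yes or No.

Kamil did not beat Elif directly.
Kamil beat Hiro, Priya, Jamal, Ines, Liang, but each of them lost to Elif. No two-step path.

No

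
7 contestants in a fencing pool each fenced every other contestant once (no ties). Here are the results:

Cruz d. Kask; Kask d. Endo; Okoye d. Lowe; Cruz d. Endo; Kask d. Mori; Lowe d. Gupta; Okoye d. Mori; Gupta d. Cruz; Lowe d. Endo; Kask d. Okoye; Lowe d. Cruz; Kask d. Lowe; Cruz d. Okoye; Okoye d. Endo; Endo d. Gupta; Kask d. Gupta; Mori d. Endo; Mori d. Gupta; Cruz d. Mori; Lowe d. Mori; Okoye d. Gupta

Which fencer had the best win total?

Win totals: Endo 1, Lowe 4, Cruz 4, Okoye 4, Kask 5, Gupta 1, Mori 2.
Kask leads with 5 wins (next highest: 4).

Kask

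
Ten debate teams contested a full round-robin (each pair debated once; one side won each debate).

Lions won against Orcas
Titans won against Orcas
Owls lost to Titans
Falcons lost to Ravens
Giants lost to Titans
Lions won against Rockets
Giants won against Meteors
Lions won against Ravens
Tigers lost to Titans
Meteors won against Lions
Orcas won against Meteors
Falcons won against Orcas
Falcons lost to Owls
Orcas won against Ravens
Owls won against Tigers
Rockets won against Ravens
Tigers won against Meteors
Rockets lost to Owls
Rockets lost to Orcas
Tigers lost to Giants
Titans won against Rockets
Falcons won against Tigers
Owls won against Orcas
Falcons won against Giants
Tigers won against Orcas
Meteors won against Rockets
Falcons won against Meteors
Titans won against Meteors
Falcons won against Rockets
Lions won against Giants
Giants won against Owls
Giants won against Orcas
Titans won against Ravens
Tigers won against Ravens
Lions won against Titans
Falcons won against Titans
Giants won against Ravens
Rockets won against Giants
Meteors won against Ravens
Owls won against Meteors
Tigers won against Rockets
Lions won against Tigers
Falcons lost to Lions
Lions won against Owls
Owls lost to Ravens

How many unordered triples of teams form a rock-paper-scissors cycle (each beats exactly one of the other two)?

Win totals: Tigers 4, Falcons 6, Giants 5, Titans 7, Rockets 2, Ravens 2, Meteors 3, Orcas 3, Lions 8, Owls 5.
A team with w wins dominates both others in C(w,2) triples; summing gives 6 + 15 + 10 + 21 + 1 + 1 + 3 + 3 + 28 + 10 = 98 transitive triples.
Total triples C(10,3) = 120, so cyclic triples = 120 − 98 = 22.

22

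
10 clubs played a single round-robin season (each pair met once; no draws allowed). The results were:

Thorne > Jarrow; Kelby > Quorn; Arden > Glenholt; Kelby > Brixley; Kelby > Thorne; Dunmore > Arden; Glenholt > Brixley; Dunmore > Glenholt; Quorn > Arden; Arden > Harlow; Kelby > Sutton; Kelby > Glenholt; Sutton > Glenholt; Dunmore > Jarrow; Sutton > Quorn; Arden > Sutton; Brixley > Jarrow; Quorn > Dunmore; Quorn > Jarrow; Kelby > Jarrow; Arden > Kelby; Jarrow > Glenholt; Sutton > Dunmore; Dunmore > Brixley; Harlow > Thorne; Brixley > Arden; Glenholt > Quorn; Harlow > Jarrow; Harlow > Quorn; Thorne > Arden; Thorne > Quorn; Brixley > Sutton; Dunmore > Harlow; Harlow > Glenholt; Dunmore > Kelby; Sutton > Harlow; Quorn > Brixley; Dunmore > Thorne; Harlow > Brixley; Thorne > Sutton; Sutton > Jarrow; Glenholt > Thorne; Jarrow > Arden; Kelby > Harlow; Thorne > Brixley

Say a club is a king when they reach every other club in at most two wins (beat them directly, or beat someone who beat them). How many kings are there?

Brixley cannot reach Thorne in two steps.
Sutton reaches everyone (king).
Kelby reaches everyone (king).
Arden reaches everyone (king).
Glenholt cannot reach Kelby, Harlow in two steps.
Dunmore reaches everyone (king).
Quorn reaches everyone (king).
Harlow cannot reach Kelby in two steps.
Thorne reaches everyone (king).
Jarrow cannot reach Dunmore in two steps.
Kings: Sutton, Kelby, Arden, Dunmore, Quorn, Thorne — 6.

6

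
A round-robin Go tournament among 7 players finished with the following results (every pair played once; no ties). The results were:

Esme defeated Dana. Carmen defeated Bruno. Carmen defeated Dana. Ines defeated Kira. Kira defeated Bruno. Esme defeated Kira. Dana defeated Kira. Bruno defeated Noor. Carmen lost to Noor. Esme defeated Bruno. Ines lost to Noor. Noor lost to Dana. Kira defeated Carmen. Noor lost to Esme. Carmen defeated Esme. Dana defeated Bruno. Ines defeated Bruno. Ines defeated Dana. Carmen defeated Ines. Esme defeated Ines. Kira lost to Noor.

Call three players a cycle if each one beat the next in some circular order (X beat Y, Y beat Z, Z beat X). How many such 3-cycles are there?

9

Win totals: Bruno 1, Noor 3, Ines 3, Carmen 4, Dana 3, Esme 5, Kira 2.
A player with w wins dominates both others in C(w,2) triples; summing gives 0 + 3 + 3 + 6 + 3 + 10 + 1 = 26 transitive triples.
Total triples C(7,3) = 35, so cyclic triples = 35 − 26 = 9.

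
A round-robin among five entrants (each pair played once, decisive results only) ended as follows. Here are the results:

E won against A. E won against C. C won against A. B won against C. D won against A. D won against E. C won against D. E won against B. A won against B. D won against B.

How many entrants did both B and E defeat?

1

B beat: C.
E beat: A, B, C.
Both beat: C — 1.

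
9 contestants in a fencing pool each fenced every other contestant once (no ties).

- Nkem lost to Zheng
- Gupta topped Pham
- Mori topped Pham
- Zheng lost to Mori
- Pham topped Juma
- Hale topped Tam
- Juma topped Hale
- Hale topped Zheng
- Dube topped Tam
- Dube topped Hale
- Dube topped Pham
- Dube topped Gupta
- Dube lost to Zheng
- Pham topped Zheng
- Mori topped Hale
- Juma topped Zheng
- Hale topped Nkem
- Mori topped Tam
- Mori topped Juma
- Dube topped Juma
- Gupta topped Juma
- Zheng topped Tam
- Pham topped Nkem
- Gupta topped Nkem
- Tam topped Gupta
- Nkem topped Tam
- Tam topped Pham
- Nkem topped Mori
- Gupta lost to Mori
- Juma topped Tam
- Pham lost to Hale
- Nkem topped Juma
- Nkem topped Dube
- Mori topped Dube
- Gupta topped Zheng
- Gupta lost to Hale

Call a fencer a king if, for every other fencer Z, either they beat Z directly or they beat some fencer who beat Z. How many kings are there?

Tam cannot reach Mori, Dube, Hale in two steps.
Zheng reaches everyone (king).
Mori reaches everyone (king).
Juma cannot reach Mori in two steps.
Nkem reaches everyone (king).
Dube cannot reach Mori in two steps.
Hale reaches everyone (king).
Pham cannot reach Gupta in two steps.
Gupta reaches everyone (king).
Kings: Zheng, Mori, Nkem, Hale, Gupta — 5.

5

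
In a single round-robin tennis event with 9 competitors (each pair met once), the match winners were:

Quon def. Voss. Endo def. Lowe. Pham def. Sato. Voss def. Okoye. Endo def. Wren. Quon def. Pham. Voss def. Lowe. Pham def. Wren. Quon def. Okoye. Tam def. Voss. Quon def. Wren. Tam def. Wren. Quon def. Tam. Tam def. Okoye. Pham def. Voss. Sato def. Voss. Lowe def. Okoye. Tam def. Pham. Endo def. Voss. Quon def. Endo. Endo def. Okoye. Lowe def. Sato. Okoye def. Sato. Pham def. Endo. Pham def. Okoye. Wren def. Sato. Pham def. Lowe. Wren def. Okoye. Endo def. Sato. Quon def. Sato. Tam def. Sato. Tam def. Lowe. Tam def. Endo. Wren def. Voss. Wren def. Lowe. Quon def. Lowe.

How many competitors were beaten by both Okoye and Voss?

Okoye beat: Sato.
Voss beat: Okoye, Lowe.
No one was beaten by both.

0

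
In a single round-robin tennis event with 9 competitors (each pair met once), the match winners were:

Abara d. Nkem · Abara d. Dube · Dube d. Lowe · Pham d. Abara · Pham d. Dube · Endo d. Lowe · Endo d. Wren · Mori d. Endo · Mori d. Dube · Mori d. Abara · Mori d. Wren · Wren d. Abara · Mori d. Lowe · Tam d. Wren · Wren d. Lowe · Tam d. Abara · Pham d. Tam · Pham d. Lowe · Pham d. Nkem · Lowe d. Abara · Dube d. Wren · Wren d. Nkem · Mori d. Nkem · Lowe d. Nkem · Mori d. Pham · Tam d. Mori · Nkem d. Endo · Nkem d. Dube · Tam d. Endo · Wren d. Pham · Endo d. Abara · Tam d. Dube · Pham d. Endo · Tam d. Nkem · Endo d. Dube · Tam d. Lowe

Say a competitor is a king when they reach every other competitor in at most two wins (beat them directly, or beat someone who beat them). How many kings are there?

Dube cannot reach Tam, Endo, Mori in two steps.
Pham reaches everyone (king).
Tam reaches everyone (king).
Lowe cannot reach Pham, Tam, Wren, Mori in two steps.
Wren cannot reach Mori in two steps.
Endo cannot reach Tam, Mori in two steps.
Nkem cannot reach Pham, Tam, Mori in two steps.
Abara cannot reach Pham, Tam, Mori in two steps.
Mori reaches everyone (king).
Kings: Pham, Tam, Mori — 3.

3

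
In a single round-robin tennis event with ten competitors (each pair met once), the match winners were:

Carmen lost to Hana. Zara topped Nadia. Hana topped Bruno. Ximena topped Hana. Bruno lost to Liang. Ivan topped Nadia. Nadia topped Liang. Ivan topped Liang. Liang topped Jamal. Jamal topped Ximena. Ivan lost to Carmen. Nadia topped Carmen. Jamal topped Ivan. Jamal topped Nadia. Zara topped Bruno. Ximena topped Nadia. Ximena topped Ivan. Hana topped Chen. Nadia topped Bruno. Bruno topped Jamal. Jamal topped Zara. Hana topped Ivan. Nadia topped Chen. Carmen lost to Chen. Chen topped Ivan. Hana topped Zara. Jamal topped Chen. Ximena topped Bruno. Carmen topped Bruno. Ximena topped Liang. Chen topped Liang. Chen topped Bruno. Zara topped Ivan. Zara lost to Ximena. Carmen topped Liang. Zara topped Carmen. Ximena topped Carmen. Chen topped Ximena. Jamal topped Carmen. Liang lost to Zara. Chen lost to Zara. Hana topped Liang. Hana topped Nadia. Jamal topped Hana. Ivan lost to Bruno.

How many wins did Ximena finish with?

7

Ximena's results: beat Zara, Bruno, Nadia, Carmen, Hana, Liang, Ivan; lost to Jamal, Chen.
That is 7 wins.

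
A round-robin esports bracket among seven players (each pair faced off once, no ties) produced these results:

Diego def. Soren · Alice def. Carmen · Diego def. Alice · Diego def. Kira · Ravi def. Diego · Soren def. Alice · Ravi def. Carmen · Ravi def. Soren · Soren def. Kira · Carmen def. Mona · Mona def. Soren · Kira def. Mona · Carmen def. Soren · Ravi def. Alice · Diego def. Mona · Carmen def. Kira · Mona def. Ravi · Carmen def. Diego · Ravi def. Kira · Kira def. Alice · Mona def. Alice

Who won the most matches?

Ravi

Win totals: Kira 2, Ravi 5, Carmen 4, Mona 3, Alice 1, Soren 2, Diego 4.
Ravi leads with 5 wins (next highest: 4).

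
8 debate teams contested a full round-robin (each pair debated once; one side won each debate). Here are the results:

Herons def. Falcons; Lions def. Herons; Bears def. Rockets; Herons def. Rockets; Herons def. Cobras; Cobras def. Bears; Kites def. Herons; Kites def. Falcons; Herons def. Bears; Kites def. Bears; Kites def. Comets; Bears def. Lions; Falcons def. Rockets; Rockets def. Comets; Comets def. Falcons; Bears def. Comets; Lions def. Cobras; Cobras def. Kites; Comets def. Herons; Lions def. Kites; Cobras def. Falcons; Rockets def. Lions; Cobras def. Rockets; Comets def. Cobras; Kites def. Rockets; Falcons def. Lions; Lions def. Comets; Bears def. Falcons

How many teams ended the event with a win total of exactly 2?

Win totals: Lions 4, Cobras 4, Herons 4, Comets 3, Kites 5, Falcons 2, Bears 4, Rockets 2.
Exactly 2: Falcons, Rockets — 2 teams.

2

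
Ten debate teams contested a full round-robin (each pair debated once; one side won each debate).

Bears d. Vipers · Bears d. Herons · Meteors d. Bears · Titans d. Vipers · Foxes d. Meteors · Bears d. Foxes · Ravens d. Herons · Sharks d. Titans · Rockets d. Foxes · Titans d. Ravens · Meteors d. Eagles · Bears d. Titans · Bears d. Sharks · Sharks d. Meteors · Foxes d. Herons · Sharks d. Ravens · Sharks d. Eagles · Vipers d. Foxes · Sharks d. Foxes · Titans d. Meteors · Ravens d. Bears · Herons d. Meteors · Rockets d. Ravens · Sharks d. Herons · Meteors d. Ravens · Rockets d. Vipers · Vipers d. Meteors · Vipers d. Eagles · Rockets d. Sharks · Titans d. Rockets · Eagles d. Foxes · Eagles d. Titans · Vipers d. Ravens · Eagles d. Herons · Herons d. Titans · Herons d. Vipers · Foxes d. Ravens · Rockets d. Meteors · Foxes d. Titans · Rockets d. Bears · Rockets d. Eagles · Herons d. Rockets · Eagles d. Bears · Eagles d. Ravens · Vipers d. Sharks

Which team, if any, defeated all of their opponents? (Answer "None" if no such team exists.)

Highest win total is Rockets with 7 (out of 9 possible).
Rockets lost to Titans, Herons, so no team went undefeated.

None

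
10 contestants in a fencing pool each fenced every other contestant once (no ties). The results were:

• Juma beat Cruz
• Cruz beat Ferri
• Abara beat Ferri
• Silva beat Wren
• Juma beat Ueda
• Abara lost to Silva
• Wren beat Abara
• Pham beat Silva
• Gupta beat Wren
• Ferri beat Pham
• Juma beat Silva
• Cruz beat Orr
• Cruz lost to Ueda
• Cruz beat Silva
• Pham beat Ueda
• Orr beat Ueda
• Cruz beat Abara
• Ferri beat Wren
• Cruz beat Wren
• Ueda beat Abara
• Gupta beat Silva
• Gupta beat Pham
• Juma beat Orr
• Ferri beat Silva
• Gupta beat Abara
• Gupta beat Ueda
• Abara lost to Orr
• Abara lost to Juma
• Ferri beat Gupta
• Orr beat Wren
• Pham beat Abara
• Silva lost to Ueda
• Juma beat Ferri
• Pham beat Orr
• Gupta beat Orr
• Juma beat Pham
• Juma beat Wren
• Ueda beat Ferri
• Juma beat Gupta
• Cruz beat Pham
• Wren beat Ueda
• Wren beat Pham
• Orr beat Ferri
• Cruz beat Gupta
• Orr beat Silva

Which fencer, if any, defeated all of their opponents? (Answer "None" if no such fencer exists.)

Juma

Juma has 9 wins out of 9 opponents — a perfect record.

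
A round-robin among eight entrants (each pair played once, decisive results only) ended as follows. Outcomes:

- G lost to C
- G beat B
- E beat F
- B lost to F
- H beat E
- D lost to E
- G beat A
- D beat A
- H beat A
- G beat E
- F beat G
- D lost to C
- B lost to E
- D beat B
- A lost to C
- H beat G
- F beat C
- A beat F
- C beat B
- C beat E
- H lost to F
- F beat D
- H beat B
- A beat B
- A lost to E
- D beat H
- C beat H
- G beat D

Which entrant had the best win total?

C

Win totals: A 2, B 0, C 6, D 3, E 4, F 5, G 4, H 4.
C leads with 6 wins (next highest: 5).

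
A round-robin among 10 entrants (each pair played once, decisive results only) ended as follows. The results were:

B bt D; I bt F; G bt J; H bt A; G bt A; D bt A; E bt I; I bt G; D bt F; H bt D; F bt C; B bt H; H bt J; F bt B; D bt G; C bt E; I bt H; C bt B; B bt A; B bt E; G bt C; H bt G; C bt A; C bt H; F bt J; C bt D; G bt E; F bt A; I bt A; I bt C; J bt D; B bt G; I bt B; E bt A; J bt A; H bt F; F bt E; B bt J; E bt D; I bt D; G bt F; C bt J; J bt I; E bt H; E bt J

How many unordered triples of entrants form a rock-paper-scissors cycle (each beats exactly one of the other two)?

23

Win totals: A 0, B 6, C 6, D 3, E 5, F 5, G 5, H 5, I 7, J 3.
An entrant with w wins dominates both others in C(w,2) triples; summing gives 0 + 15 + 15 + 3 + 10 + 10 + 10 + 10 + 21 + 3 = 97 transitive triples.
Total triples C(10,3) = 120, so cyclic triples = 120 − 97 = 23.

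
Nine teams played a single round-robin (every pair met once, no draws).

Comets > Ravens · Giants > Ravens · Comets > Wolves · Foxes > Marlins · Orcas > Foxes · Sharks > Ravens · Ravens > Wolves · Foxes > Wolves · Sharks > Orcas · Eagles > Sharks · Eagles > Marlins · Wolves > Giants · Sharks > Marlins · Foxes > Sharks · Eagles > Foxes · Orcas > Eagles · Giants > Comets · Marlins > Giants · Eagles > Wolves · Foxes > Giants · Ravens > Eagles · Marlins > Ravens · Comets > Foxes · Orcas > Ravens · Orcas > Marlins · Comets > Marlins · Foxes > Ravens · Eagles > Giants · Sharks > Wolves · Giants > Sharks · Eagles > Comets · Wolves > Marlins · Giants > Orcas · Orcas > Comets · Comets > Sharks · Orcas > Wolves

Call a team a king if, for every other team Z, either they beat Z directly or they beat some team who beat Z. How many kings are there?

6

Wolves cannot reach Eagles, Foxes in two steps.
Giants reaches everyone (king).
Eagles reaches everyone (king).
Orcas reaches everyone (king).
Comets reaches everyone (king).
Marlins cannot reach Foxes in two steps.
Ravens cannot reach Orcas in two steps.
Sharks reaches everyone (king).
Foxes reaches everyone (king).
Kings: Giants, Eagles, Orcas, Comets, Sharks, Foxes — 6.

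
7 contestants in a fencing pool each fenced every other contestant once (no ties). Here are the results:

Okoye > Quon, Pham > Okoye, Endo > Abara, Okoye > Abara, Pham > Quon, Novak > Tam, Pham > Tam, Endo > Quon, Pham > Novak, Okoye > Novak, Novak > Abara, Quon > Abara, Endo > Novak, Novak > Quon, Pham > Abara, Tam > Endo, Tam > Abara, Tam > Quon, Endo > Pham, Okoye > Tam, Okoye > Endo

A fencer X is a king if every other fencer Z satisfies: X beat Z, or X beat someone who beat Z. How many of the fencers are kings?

Tam cannot reach Okoye in two steps.
Novak cannot reach Okoye, Pham in two steps.
Abara cannot reach Tam, Novak, Endo, Okoye, Pham, Quon in two steps.
Endo reaches everyone (king).
Okoye reaches everyone (king).
Pham reaches everyone (king).
Quon cannot reach Tam, Novak, Endo, Okoye, Pham in two steps.
Kings: Endo, Okoye, Pham — 3.

3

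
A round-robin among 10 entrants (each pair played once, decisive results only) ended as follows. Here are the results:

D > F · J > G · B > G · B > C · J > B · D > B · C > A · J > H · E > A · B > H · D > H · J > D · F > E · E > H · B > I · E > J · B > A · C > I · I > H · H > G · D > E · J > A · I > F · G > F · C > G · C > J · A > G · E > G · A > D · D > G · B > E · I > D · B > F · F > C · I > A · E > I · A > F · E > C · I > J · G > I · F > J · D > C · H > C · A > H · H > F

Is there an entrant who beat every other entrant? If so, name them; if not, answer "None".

Highest win total is B with 7 (out of 9 possible).
B lost to D, J, so no entrant went undefeated.

None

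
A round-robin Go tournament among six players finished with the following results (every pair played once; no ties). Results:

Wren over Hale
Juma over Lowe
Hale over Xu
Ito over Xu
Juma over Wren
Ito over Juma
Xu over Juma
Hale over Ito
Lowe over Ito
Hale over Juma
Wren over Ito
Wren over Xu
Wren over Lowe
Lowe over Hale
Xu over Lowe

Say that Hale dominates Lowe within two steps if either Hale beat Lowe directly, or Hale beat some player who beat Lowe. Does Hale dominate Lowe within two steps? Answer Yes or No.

Hale did not beat Lowe directly.
Hale beat Xu, Juma, Ito. Of those, Xu beat Lowe.

Yes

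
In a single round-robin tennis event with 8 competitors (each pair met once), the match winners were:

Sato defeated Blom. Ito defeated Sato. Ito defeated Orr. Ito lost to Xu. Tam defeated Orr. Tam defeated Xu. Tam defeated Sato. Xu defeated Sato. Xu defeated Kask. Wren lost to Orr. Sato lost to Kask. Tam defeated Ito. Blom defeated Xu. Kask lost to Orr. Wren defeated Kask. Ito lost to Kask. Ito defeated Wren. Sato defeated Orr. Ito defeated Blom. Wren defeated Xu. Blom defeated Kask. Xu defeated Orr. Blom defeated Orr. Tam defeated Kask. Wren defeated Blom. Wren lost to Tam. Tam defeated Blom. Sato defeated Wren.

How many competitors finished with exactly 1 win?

0

Win totals: Blom 3, Orr 2, Tam 7, Wren 3, Xu 4, Kask 2, Sato 3, Ito 4.
No competitor has exactly 1 wins.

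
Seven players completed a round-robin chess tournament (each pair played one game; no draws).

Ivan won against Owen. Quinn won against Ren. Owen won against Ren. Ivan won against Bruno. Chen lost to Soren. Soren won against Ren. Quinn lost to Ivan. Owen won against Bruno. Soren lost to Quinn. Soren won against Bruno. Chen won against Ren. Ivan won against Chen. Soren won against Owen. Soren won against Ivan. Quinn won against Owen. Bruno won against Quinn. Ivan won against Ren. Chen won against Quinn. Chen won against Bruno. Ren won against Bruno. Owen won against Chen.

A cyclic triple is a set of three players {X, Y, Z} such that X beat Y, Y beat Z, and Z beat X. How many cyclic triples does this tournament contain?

Win totals: Owen 3, Chen 3, Quinn 3, Ren 1, Soren 5, Ivan 5, Bruno 1.
A player with w wins dominates both others in C(w,2) triples; summing gives 3 + 3 + 3 + 0 + 10 + 10 + 0 = 29 transitive triples.
Total triples C(7,3) = 35, so cyclic triples = 35 − 29 = 6.

6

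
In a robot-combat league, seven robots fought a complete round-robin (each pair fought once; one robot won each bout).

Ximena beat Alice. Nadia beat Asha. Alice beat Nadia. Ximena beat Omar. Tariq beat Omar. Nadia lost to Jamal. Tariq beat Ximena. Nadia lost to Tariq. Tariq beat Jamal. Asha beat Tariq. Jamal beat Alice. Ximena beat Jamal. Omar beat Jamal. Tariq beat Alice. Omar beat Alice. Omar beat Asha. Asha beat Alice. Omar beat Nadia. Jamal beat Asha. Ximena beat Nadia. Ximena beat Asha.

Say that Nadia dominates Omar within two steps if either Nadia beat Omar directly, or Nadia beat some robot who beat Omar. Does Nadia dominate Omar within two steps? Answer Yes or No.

No

Nadia did not beat Omar directly.
Nadia beat Asha, but each of them lost to Omar. No two-step path.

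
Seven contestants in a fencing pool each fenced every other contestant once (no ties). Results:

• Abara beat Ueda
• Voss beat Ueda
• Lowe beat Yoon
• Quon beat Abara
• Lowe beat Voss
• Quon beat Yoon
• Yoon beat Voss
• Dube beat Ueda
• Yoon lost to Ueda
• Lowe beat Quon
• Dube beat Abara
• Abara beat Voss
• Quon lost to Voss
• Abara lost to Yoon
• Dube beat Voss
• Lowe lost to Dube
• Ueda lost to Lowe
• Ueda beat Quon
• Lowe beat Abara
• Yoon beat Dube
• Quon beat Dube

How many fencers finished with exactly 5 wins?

1

Win totals: Dube 4, Voss 2, Ueda 2, Yoon 3, Abara 2, Lowe 5, Quon 3.
Exactly 5: Lowe — 1 fencer.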